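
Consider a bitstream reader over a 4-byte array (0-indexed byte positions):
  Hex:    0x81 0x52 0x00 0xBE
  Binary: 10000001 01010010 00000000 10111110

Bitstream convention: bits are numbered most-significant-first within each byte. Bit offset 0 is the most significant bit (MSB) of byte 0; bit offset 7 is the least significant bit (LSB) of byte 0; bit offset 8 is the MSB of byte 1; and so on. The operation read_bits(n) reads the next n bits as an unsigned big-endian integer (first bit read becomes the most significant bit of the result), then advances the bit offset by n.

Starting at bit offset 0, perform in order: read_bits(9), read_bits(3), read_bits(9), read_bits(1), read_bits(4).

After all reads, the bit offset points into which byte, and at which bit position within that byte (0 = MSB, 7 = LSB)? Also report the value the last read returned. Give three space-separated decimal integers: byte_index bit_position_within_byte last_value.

Answer: 3 2 2

Derivation:
Read 1: bits[0:9] width=9 -> value=258 (bin 100000010); offset now 9 = byte 1 bit 1; 23 bits remain
Read 2: bits[9:12] width=3 -> value=5 (bin 101); offset now 12 = byte 1 bit 4; 20 bits remain
Read 3: bits[12:21] width=9 -> value=64 (bin 001000000); offset now 21 = byte 2 bit 5; 11 bits remain
Read 4: bits[21:22] width=1 -> value=0 (bin 0); offset now 22 = byte 2 bit 6; 10 bits remain
Read 5: bits[22:26] width=4 -> value=2 (bin 0010); offset now 26 = byte 3 bit 2; 6 bits remain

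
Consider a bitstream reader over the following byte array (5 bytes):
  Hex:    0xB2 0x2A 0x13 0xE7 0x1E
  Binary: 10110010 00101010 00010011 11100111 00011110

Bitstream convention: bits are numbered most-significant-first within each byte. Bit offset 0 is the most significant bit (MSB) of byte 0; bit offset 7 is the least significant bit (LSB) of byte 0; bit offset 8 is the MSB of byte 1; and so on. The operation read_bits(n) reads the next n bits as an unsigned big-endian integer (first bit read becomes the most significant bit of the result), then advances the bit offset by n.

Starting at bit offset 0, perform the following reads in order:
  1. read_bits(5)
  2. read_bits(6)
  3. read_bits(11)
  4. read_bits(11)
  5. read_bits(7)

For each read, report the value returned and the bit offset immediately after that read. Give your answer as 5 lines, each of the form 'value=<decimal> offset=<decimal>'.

Read 1: bits[0:5] width=5 -> value=22 (bin 10110); offset now 5 = byte 0 bit 5; 35 bits remain
Read 2: bits[5:11] width=6 -> value=17 (bin 010001); offset now 11 = byte 1 bit 3; 29 bits remain
Read 3: bits[11:22] width=11 -> value=644 (bin 01010000100); offset now 22 = byte 2 bit 6; 18 bits remain
Read 4: bits[22:33] width=11 -> value=1998 (bin 11111001110); offset now 33 = byte 4 bit 1; 7 bits remain
Read 5: bits[33:40] width=7 -> value=30 (bin 0011110); offset now 40 = byte 5 bit 0; 0 bits remain

Answer: value=22 offset=5
value=17 offset=11
value=644 offset=22
value=1998 offset=33
value=30 offset=40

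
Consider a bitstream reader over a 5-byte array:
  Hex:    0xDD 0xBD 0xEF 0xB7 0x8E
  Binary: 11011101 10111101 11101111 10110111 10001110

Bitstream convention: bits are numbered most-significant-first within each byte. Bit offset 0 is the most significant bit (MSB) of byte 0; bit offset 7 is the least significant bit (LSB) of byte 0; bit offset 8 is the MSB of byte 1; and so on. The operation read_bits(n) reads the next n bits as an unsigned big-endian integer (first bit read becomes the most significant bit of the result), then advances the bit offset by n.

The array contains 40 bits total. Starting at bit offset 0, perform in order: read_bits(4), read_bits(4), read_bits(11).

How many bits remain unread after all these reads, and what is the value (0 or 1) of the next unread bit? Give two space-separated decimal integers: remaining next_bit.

Read 1: bits[0:4] width=4 -> value=13 (bin 1101); offset now 4 = byte 0 bit 4; 36 bits remain
Read 2: bits[4:8] width=4 -> value=13 (bin 1101); offset now 8 = byte 1 bit 0; 32 bits remain
Read 3: bits[8:19] width=11 -> value=1519 (bin 10111101111); offset now 19 = byte 2 bit 3; 21 bits remain

Answer: 21 0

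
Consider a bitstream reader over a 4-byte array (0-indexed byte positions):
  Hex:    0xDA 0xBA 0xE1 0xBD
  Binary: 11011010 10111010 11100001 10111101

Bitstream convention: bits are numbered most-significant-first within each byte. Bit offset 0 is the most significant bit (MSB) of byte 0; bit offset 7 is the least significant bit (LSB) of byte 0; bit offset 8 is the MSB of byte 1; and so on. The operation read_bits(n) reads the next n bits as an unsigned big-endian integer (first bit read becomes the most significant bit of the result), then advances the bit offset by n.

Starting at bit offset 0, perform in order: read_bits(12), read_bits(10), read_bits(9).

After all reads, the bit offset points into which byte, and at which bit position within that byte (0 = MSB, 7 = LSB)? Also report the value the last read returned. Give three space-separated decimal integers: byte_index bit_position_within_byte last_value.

Read 1: bits[0:12] width=12 -> value=3499 (bin 110110101011); offset now 12 = byte 1 bit 4; 20 bits remain
Read 2: bits[12:22] width=10 -> value=696 (bin 1010111000); offset now 22 = byte 2 bit 6; 10 bits remain
Read 3: bits[22:31] width=9 -> value=222 (bin 011011110); offset now 31 = byte 3 bit 7; 1 bits remain

Answer: 3 7 222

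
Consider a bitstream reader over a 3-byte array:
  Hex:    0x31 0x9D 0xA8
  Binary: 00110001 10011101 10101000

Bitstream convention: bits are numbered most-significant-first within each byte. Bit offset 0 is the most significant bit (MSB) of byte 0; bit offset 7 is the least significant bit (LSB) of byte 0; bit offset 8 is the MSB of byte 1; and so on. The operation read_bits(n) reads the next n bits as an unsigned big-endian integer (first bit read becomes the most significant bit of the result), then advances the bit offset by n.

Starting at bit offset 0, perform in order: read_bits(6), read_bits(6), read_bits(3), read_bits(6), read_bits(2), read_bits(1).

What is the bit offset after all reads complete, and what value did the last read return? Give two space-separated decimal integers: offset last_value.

Read 1: bits[0:6] width=6 -> value=12 (bin 001100); offset now 6 = byte 0 bit 6; 18 bits remain
Read 2: bits[6:12] width=6 -> value=25 (bin 011001); offset now 12 = byte 1 bit 4; 12 bits remain
Read 3: bits[12:15] width=3 -> value=6 (bin 110); offset now 15 = byte 1 bit 7; 9 bits remain
Read 4: bits[15:21] width=6 -> value=53 (bin 110101); offset now 21 = byte 2 bit 5; 3 bits remain
Read 5: bits[21:23] width=2 -> value=0 (bin 00); offset now 23 = byte 2 bit 7; 1 bits remain
Read 6: bits[23:24] width=1 -> value=0 (bin 0); offset now 24 = byte 3 bit 0; 0 bits remain

Answer: 24 0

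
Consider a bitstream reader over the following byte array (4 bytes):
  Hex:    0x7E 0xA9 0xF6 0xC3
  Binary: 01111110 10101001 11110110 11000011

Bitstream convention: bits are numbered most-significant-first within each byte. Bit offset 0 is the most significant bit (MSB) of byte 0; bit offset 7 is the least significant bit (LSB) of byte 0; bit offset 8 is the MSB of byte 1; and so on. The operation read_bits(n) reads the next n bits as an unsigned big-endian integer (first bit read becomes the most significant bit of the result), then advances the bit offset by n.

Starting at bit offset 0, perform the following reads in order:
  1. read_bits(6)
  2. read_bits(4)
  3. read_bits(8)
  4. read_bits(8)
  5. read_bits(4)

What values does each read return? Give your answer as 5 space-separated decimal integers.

Read 1: bits[0:6] width=6 -> value=31 (bin 011111); offset now 6 = byte 0 bit 6; 26 bits remain
Read 2: bits[6:10] width=4 -> value=10 (bin 1010); offset now 10 = byte 1 bit 2; 22 bits remain
Read 3: bits[10:18] width=8 -> value=167 (bin 10100111); offset now 18 = byte 2 bit 2; 14 bits remain
Read 4: bits[18:26] width=8 -> value=219 (bin 11011011); offset now 26 = byte 3 bit 2; 6 bits remain
Read 5: bits[26:30] width=4 -> value=0 (bin 0000); offset now 30 = byte 3 bit 6; 2 bits remain

Answer: 31 10 167 219 0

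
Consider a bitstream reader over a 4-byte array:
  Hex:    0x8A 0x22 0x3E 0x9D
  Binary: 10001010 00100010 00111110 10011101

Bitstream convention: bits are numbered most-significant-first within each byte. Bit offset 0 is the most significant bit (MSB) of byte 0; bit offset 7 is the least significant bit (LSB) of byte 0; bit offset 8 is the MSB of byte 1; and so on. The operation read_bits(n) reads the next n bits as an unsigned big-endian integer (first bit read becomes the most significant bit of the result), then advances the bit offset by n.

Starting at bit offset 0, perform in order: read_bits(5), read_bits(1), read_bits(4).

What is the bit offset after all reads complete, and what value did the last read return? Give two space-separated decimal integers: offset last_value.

Read 1: bits[0:5] width=5 -> value=17 (bin 10001); offset now 5 = byte 0 bit 5; 27 bits remain
Read 2: bits[5:6] width=1 -> value=0 (bin 0); offset now 6 = byte 0 bit 6; 26 bits remain
Read 3: bits[6:10] width=4 -> value=8 (bin 1000); offset now 10 = byte 1 bit 2; 22 bits remain

Answer: 10 8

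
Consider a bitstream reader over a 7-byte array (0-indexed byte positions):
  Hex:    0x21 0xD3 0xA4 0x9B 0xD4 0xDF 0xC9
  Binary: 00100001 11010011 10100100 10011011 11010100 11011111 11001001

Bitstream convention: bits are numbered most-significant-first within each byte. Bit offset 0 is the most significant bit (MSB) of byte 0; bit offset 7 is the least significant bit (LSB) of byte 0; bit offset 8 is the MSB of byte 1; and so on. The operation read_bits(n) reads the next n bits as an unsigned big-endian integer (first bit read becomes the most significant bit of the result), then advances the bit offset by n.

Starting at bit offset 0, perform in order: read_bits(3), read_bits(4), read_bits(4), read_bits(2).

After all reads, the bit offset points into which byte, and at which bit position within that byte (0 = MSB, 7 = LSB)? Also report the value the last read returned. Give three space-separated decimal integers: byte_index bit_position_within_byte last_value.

Answer: 1 5 2

Derivation:
Read 1: bits[0:3] width=3 -> value=1 (bin 001); offset now 3 = byte 0 bit 3; 53 bits remain
Read 2: bits[3:7] width=4 -> value=0 (bin 0000); offset now 7 = byte 0 bit 7; 49 bits remain
Read 3: bits[7:11] width=4 -> value=14 (bin 1110); offset now 11 = byte 1 bit 3; 45 bits remain
Read 4: bits[11:13] width=2 -> value=2 (bin 10); offset now 13 = byte 1 bit 5; 43 bits remain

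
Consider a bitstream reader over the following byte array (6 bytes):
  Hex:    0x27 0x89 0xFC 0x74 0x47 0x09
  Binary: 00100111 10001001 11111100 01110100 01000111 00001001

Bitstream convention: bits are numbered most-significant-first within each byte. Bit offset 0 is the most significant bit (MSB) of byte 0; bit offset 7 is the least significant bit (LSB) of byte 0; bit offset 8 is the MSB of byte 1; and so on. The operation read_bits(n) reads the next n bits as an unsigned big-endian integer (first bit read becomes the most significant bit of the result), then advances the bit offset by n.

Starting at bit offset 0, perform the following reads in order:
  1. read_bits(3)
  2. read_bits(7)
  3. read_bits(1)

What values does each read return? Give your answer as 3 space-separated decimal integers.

Read 1: bits[0:3] width=3 -> value=1 (bin 001); offset now 3 = byte 0 bit 3; 45 bits remain
Read 2: bits[3:10] width=7 -> value=30 (bin 0011110); offset now 10 = byte 1 bit 2; 38 bits remain
Read 3: bits[10:11] width=1 -> value=0 (bin 0); offset now 11 = byte 1 bit 3; 37 bits remain

Answer: 1 30 0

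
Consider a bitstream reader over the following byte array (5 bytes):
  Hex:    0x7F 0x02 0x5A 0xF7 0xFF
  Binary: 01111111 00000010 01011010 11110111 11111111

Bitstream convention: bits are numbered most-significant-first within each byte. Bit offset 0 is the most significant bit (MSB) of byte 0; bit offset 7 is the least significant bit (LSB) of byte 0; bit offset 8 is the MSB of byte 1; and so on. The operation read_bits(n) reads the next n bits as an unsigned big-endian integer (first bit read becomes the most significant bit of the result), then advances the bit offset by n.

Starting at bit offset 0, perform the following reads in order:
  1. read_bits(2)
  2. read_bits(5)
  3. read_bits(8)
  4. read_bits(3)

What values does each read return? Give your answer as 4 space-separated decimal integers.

Answer: 1 31 129 1

Derivation:
Read 1: bits[0:2] width=2 -> value=1 (bin 01); offset now 2 = byte 0 bit 2; 38 bits remain
Read 2: bits[2:7] width=5 -> value=31 (bin 11111); offset now 7 = byte 0 bit 7; 33 bits remain
Read 3: bits[7:15] width=8 -> value=129 (bin 10000001); offset now 15 = byte 1 bit 7; 25 bits remain
Read 4: bits[15:18] width=3 -> value=1 (bin 001); offset now 18 = byte 2 bit 2; 22 bits remain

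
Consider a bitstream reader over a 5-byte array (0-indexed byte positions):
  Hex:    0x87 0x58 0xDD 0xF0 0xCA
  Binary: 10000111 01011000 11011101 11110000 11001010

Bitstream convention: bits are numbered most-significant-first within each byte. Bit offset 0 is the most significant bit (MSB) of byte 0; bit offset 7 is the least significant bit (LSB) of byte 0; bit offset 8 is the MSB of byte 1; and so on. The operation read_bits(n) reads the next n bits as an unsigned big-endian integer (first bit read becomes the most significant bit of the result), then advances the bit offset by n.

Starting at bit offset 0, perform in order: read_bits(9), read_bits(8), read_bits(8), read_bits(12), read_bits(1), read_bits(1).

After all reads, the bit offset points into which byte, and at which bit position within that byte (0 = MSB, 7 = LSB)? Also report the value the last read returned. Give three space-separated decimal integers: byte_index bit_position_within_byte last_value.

Read 1: bits[0:9] width=9 -> value=270 (bin 100001110); offset now 9 = byte 1 bit 1; 31 bits remain
Read 2: bits[9:17] width=8 -> value=177 (bin 10110001); offset now 17 = byte 2 bit 1; 23 bits remain
Read 3: bits[17:25] width=8 -> value=187 (bin 10111011); offset now 25 = byte 3 bit 1; 15 bits remain
Read 4: bits[25:37] width=12 -> value=3609 (bin 111000011001); offset now 37 = byte 4 bit 5; 3 bits remain
Read 5: bits[37:38] width=1 -> value=0 (bin 0); offset now 38 = byte 4 bit 6; 2 bits remain
Read 6: bits[38:39] width=1 -> value=1 (bin 1); offset now 39 = byte 4 bit 7; 1 bits remain

Answer: 4 7 1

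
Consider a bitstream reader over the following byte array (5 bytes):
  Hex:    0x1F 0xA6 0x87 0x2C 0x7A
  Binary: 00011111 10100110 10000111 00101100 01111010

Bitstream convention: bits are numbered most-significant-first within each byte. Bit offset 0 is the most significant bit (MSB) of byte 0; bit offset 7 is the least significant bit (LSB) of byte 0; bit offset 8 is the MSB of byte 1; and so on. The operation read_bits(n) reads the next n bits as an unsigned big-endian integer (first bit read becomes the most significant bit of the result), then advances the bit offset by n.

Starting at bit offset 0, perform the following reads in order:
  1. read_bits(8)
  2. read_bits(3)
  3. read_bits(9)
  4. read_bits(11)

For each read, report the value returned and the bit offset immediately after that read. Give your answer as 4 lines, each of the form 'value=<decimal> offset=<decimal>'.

Answer: value=31 offset=8
value=5 offset=11
value=104 offset=20
value=918 offset=31

Derivation:
Read 1: bits[0:8] width=8 -> value=31 (bin 00011111); offset now 8 = byte 1 bit 0; 32 bits remain
Read 2: bits[8:11] width=3 -> value=5 (bin 101); offset now 11 = byte 1 bit 3; 29 bits remain
Read 3: bits[11:20] width=9 -> value=104 (bin 001101000); offset now 20 = byte 2 bit 4; 20 bits remain
Read 4: bits[20:31] width=11 -> value=918 (bin 01110010110); offset now 31 = byte 3 bit 7; 9 bits remain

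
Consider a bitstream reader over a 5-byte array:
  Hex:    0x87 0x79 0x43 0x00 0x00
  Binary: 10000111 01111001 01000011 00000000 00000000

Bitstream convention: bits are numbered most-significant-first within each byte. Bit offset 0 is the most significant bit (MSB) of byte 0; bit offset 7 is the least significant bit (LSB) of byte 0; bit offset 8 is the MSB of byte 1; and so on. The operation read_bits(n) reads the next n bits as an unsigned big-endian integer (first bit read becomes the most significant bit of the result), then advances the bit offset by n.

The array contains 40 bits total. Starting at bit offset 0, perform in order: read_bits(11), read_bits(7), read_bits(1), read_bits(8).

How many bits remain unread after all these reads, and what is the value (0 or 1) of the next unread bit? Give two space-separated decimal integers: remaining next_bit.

Answer: 13 0

Derivation:
Read 1: bits[0:11] width=11 -> value=1083 (bin 10000111011); offset now 11 = byte 1 bit 3; 29 bits remain
Read 2: bits[11:18] width=7 -> value=101 (bin 1100101); offset now 18 = byte 2 bit 2; 22 bits remain
Read 3: bits[18:19] width=1 -> value=0 (bin 0); offset now 19 = byte 2 bit 3; 21 bits remain
Read 4: bits[19:27] width=8 -> value=24 (bin 00011000); offset now 27 = byte 3 bit 3; 13 bits remain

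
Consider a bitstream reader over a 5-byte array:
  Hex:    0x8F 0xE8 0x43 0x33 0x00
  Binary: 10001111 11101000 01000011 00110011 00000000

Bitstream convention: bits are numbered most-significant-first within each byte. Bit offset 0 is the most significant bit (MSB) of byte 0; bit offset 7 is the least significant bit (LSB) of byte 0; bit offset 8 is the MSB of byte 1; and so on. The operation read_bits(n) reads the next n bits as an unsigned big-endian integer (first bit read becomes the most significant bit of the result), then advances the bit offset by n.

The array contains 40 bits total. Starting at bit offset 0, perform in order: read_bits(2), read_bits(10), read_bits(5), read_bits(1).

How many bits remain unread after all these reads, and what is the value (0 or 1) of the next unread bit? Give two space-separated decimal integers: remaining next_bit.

Answer: 22 0

Derivation:
Read 1: bits[0:2] width=2 -> value=2 (bin 10); offset now 2 = byte 0 bit 2; 38 bits remain
Read 2: bits[2:12] width=10 -> value=254 (bin 0011111110); offset now 12 = byte 1 bit 4; 28 bits remain
Read 3: bits[12:17] width=5 -> value=16 (bin 10000); offset now 17 = byte 2 bit 1; 23 bits remain
Read 4: bits[17:18] width=1 -> value=1 (bin 1); offset now 18 = byte 2 bit 2; 22 bits remain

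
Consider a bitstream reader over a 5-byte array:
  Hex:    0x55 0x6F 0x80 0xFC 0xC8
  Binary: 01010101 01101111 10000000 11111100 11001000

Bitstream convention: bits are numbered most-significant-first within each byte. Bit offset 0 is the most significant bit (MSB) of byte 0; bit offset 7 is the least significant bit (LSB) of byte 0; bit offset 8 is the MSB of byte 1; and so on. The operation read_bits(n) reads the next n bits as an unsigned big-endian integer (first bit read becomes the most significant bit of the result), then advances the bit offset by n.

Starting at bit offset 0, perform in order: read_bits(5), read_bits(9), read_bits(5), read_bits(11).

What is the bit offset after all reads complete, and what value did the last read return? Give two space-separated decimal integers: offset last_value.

Answer: 30 63

Derivation:
Read 1: bits[0:5] width=5 -> value=10 (bin 01010); offset now 5 = byte 0 bit 5; 35 bits remain
Read 2: bits[5:14] width=9 -> value=347 (bin 101011011); offset now 14 = byte 1 bit 6; 26 bits remain
Read 3: bits[14:19] width=5 -> value=28 (bin 11100); offset now 19 = byte 2 bit 3; 21 bits remain
Read 4: bits[19:30] width=11 -> value=63 (bin 00000111111); offset now 30 = byte 3 bit 6; 10 bits remain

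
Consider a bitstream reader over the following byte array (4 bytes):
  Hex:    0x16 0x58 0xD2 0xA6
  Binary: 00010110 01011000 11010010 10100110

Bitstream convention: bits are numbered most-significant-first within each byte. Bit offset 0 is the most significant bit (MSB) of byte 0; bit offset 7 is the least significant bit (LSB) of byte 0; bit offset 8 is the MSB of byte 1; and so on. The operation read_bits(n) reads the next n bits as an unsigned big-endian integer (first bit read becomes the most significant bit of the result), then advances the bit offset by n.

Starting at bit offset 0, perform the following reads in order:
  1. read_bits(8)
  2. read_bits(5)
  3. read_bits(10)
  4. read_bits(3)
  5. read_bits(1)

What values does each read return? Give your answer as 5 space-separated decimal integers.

Answer: 22 11 105 2 1

Derivation:
Read 1: bits[0:8] width=8 -> value=22 (bin 00010110); offset now 8 = byte 1 bit 0; 24 bits remain
Read 2: bits[8:13] width=5 -> value=11 (bin 01011); offset now 13 = byte 1 bit 5; 19 bits remain
Read 3: bits[13:23] width=10 -> value=105 (bin 0001101001); offset now 23 = byte 2 bit 7; 9 bits remain
Read 4: bits[23:26] width=3 -> value=2 (bin 010); offset now 26 = byte 3 bit 2; 6 bits remain
Read 5: bits[26:27] width=1 -> value=1 (bin 1); offset now 27 = byte 3 bit 3; 5 bits remain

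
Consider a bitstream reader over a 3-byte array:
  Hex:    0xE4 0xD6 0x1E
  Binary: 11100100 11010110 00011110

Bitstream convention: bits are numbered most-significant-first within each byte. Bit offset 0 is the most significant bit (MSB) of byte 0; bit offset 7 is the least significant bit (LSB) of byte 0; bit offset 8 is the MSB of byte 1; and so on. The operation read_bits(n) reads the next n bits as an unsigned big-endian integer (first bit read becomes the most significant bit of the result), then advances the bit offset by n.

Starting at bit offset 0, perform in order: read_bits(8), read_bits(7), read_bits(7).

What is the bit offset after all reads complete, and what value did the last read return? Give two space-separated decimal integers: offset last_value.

Answer: 22 7

Derivation:
Read 1: bits[0:8] width=8 -> value=228 (bin 11100100); offset now 8 = byte 1 bit 0; 16 bits remain
Read 2: bits[8:15] width=7 -> value=107 (bin 1101011); offset now 15 = byte 1 bit 7; 9 bits remain
Read 3: bits[15:22] width=7 -> value=7 (bin 0000111); offset now 22 = byte 2 bit 6; 2 bits remain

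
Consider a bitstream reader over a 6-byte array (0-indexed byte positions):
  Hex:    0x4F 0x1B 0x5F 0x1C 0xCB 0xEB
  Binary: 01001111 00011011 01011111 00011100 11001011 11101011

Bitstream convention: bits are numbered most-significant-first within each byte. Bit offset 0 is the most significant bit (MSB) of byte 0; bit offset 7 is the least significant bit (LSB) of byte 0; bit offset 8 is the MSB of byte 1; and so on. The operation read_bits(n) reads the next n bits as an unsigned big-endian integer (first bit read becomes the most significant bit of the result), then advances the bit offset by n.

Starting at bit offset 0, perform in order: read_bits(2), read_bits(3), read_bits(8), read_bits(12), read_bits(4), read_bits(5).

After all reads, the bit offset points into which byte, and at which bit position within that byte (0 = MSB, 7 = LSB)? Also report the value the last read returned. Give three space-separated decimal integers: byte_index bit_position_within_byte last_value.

Answer: 4 2 19

Derivation:
Read 1: bits[0:2] width=2 -> value=1 (bin 01); offset now 2 = byte 0 bit 2; 46 bits remain
Read 2: bits[2:5] width=3 -> value=1 (bin 001); offset now 5 = byte 0 bit 5; 43 bits remain
Read 3: bits[5:13] width=8 -> value=227 (bin 11100011); offset now 13 = byte 1 bit 5; 35 bits remain
Read 4: bits[13:25] width=12 -> value=1726 (bin 011010111110); offset now 25 = byte 3 bit 1; 23 bits remain
Read 5: bits[25:29] width=4 -> value=3 (bin 0011); offset now 29 = byte 3 bit 5; 19 bits remain
Read 6: bits[29:34] width=5 -> value=19 (bin 10011); offset now 34 = byte 4 bit 2; 14 bits remain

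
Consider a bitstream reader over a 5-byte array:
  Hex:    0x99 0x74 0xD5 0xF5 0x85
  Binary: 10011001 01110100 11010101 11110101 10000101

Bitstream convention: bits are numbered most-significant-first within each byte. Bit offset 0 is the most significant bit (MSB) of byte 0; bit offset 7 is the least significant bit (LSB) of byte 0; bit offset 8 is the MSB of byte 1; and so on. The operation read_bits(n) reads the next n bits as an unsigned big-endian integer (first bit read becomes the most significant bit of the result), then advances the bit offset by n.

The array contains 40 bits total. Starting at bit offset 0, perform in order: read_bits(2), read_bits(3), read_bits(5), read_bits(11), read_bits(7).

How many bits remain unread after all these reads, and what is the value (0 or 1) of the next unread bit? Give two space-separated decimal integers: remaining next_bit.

Answer: 12 0

Derivation:
Read 1: bits[0:2] width=2 -> value=2 (bin 10); offset now 2 = byte 0 bit 2; 38 bits remain
Read 2: bits[2:5] width=3 -> value=3 (bin 011); offset now 5 = byte 0 bit 5; 35 bits remain
Read 3: bits[5:10] width=5 -> value=5 (bin 00101); offset now 10 = byte 1 bit 2; 30 bits remain
Read 4: bits[10:21] width=11 -> value=1690 (bin 11010011010); offset now 21 = byte 2 bit 5; 19 bits remain
Read 5: bits[21:28] width=7 -> value=95 (bin 1011111); offset now 28 = byte 3 bit 4; 12 bits remain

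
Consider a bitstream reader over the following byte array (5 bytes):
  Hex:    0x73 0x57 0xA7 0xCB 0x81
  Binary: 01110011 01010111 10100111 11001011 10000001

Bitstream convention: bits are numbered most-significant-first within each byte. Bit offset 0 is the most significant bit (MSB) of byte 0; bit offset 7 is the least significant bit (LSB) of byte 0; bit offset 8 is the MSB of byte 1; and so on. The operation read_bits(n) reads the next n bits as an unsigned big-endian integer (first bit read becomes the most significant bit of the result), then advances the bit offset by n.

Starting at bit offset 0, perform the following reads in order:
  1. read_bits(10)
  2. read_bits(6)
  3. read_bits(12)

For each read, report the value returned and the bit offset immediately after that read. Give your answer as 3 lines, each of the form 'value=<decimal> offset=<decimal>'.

Answer: value=461 offset=10
value=23 offset=16
value=2684 offset=28

Derivation:
Read 1: bits[0:10] width=10 -> value=461 (bin 0111001101); offset now 10 = byte 1 bit 2; 30 bits remain
Read 2: bits[10:16] width=6 -> value=23 (bin 010111); offset now 16 = byte 2 bit 0; 24 bits remain
Read 3: bits[16:28] width=12 -> value=2684 (bin 101001111100); offset now 28 = byte 3 bit 4; 12 bits remain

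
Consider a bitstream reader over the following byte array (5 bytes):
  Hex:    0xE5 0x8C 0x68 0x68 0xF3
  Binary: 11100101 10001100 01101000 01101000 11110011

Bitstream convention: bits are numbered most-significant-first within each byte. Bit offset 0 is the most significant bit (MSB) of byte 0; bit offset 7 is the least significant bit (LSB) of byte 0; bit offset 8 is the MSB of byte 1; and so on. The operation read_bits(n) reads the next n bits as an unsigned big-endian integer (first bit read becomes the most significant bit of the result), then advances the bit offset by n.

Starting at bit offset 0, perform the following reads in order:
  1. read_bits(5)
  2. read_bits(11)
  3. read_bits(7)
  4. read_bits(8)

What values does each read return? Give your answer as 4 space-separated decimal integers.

Read 1: bits[0:5] width=5 -> value=28 (bin 11100); offset now 5 = byte 0 bit 5; 35 bits remain
Read 2: bits[5:16] width=11 -> value=1420 (bin 10110001100); offset now 16 = byte 2 bit 0; 24 bits remain
Read 3: bits[16:23] width=7 -> value=52 (bin 0110100); offset now 23 = byte 2 bit 7; 17 bits remain
Read 4: bits[23:31] width=8 -> value=52 (bin 00110100); offset now 31 = byte 3 bit 7; 9 bits remain

Answer: 28 1420 52 52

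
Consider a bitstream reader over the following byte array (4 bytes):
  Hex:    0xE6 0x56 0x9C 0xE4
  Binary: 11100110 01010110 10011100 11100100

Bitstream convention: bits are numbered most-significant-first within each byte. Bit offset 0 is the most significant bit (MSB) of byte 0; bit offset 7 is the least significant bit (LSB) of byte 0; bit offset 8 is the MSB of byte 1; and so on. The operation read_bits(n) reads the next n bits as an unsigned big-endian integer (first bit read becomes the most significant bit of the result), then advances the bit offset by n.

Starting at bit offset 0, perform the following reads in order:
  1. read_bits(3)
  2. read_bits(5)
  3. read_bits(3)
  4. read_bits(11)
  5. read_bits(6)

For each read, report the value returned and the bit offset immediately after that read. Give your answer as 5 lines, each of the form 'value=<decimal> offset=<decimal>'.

Read 1: bits[0:3] width=3 -> value=7 (bin 111); offset now 3 = byte 0 bit 3; 29 bits remain
Read 2: bits[3:8] width=5 -> value=6 (bin 00110); offset now 8 = byte 1 bit 0; 24 bits remain
Read 3: bits[8:11] width=3 -> value=2 (bin 010); offset now 11 = byte 1 bit 3; 21 bits remain
Read 4: bits[11:22] width=11 -> value=1447 (bin 10110100111); offset now 22 = byte 2 bit 6; 10 bits remain
Read 5: bits[22:28] width=6 -> value=14 (bin 001110); offset now 28 = byte 3 bit 4; 4 bits remain

Answer: value=7 offset=3
value=6 offset=8
value=2 offset=11
value=1447 offset=22
value=14 offset=28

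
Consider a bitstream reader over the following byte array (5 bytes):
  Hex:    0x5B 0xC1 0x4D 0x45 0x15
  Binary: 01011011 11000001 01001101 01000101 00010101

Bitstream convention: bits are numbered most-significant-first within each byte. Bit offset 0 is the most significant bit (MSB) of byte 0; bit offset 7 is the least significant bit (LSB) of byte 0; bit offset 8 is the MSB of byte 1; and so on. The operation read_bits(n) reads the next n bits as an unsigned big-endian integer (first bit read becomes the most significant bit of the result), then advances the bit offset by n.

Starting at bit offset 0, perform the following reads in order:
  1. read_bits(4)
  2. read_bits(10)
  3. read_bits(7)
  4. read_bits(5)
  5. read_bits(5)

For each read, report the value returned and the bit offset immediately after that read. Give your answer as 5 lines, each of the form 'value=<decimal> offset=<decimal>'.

Answer: value=5 offset=4
value=752 offset=14
value=41 offset=21
value=21 offset=26
value=2 offset=31

Derivation:
Read 1: bits[0:4] width=4 -> value=5 (bin 0101); offset now 4 = byte 0 bit 4; 36 bits remain
Read 2: bits[4:14] width=10 -> value=752 (bin 1011110000); offset now 14 = byte 1 bit 6; 26 bits remain
Read 3: bits[14:21] width=7 -> value=41 (bin 0101001); offset now 21 = byte 2 bit 5; 19 bits remain
Read 4: bits[21:26] width=5 -> value=21 (bin 10101); offset now 26 = byte 3 bit 2; 14 bits remain
Read 5: bits[26:31] width=5 -> value=2 (bin 00010); offset now 31 = byte 3 bit 7; 9 bits remain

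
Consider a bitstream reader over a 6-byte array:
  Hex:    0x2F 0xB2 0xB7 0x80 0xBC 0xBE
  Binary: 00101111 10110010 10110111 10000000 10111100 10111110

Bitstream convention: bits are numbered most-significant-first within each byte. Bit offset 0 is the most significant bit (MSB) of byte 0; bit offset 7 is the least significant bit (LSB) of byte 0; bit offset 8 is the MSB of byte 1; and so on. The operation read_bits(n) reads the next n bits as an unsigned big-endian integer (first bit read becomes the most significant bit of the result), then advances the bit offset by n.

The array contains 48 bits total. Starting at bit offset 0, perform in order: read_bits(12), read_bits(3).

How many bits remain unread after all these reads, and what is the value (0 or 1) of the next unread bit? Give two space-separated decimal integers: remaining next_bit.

Answer: 33 0

Derivation:
Read 1: bits[0:12] width=12 -> value=763 (bin 001011111011); offset now 12 = byte 1 bit 4; 36 bits remain
Read 2: bits[12:15] width=3 -> value=1 (bin 001); offset now 15 = byte 1 bit 7; 33 bits remain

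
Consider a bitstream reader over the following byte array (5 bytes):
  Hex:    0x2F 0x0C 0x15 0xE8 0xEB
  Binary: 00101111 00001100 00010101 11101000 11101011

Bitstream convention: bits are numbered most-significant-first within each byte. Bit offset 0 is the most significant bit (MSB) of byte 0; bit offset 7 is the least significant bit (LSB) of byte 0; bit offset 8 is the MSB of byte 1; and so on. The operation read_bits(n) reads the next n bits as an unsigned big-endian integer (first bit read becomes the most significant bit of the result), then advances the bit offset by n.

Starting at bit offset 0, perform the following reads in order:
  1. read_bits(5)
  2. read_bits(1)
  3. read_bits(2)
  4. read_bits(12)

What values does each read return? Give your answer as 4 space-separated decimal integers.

Answer: 5 1 3 193

Derivation:
Read 1: bits[0:5] width=5 -> value=5 (bin 00101); offset now 5 = byte 0 bit 5; 35 bits remain
Read 2: bits[5:6] width=1 -> value=1 (bin 1); offset now 6 = byte 0 bit 6; 34 bits remain
Read 3: bits[6:8] width=2 -> value=3 (bin 11); offset now 8 = byte 1 bit 0; 32 bits remain
Read 4: bits[8:20] width=12 -> value=193 (bin 000011000001); offset now 20 = byte 2 bit 4; 20 bits remain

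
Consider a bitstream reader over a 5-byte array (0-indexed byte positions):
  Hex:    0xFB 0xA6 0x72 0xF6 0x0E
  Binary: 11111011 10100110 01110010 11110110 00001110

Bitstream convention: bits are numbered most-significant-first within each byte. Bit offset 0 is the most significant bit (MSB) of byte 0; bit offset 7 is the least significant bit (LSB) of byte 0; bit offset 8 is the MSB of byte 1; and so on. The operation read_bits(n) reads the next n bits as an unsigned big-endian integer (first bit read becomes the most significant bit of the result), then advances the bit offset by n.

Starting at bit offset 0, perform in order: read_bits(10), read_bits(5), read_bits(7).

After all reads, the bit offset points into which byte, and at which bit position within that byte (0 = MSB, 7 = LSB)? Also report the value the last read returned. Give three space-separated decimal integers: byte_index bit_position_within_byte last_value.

Read 1: bits[0:10] width=10 -> value=1006 (bin 1111101110); offset now 10 = byte 1 bit 2; 30 bits remain
Read 2: bits[10:15] width=5 -> value=19 (bin 10011); offset now 15 = byte 1 bit 7; 25 bits remain
Read 3: bits[15:22] width=7 -> value=28 (bin 0011100); offset now 22 = byte 2 bit 6; 18 bits remain

Answer: 2 6 28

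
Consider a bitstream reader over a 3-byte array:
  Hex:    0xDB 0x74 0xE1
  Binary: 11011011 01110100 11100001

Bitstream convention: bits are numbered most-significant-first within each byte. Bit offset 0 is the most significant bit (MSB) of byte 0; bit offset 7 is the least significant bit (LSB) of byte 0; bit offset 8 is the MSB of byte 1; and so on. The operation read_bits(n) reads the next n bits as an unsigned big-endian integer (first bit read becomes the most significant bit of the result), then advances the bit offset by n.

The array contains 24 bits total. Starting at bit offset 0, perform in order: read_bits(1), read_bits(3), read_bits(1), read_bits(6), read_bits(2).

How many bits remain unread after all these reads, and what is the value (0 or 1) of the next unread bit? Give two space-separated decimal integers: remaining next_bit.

Answer: 11 1

Derivation:
Read 1: bits[0:1] width=1 -> value=1 (bin 1); offset now 1 = byte 0 bit 1; 23 bits remain
Read 2: bits[1:4] width=3 -> value=5 (bin 101); offset now 4 = byte 0 bit 4; 20 bits remain
Read 3: bits[4:5] width=1 -> value=1 (bin 1); offset now 5 = byte 0 bit 5; 19 bits remain
Read 4: bits[5:11] width=6 -> value=27 (bin 011011); offset now 11 = byte 1 bit 3; 13 bits remain
Read 5: bits[11:13] width=2 -> value=2 (bin 10); offset now 13 = byte 1 bit 5; 11 bits remain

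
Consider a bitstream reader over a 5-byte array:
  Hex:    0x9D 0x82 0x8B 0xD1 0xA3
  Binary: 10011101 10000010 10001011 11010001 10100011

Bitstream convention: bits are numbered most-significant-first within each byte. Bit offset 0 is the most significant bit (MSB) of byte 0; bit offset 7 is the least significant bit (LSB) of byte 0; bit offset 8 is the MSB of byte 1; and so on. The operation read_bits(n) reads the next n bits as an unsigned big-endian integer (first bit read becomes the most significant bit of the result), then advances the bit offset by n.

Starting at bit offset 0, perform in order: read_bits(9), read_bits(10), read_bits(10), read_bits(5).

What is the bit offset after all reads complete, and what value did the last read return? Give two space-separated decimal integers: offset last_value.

Answer: 34 6

Derivation:
Read 1: bits[0:9] width=9 -> value=315 (bin 100111011); offset now 9 = byte 1 bit 1; 31 bits remain
Read 2: bits[9:19] width=10 -> value=20 (bin 0000010100); offset now 19 = byte 2 bit 3; 21 bits remain
Read 3: bits[19:29] width=10 -> value=378 (bin 0101111010); offset now 29 = byte 3 bit 5; 11 bits remain
Read 4: bits[29:34] width=5 -> value=6 (bin 00110); offset now 34 = byte 4 bit 2; 6 bits remain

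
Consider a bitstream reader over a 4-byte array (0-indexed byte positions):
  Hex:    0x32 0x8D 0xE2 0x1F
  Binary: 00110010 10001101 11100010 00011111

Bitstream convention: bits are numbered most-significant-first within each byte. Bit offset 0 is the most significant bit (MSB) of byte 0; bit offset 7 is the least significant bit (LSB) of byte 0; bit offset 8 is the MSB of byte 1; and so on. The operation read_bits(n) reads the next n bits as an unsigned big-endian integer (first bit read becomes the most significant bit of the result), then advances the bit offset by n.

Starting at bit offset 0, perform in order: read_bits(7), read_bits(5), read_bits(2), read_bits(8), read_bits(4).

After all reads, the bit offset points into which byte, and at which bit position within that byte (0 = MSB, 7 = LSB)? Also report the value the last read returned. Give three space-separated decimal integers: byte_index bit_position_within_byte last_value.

Answer: 3 2 8

Derivation:
Read 1: bits[0:7] width=7 -> value=25 (bin 0011001); offset now 7 = byte 0 bit 7; 25 bits remain
Read 2: bits[7:12] width=5 -> value=8 (bin 01000); offset now 12 = byte 1 bit 4; 20 bits remain
Read 3: bits[12:14] width=2 -> value=3 (bin 11); offset now 14 = byte 1 bit 6; 18 bits remain
Read 4: bits[14:22] width=8 -> value=120 (bin 01111000); offset now 22 = byte 2 bit 6; 10 bits remain
Read 5: bits[22:26] width=4 -> value=8 (bin 1000); offset now 26 = byte 3 bit 2; 6 bits remain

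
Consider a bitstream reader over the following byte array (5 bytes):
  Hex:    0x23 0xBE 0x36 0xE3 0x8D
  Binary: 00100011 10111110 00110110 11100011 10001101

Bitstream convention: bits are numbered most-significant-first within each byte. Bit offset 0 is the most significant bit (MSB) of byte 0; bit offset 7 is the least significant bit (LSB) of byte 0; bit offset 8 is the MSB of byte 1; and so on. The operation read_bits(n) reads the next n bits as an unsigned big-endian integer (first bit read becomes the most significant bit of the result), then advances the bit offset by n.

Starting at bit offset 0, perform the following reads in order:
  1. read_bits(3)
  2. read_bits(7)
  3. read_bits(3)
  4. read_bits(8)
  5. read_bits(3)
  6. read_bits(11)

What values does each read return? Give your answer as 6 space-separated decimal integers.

Read 1: bits[0:3] width=3 -> value=1 (bin 001); offset now 3 = byte 0 bit 3; 37 bits remain
Read 2: bits[3:10] width=7 -> value=14 (bin 0001110); offset now 10 = byte 1 bit 2; 30 bits remain
Read 3: bits[10:13] width=3 -> value=7 (bin 111); offset now 13 = byte 1 bit 5; 27 bits remain
Read 4: bits[13:21] width=8 -> value=198 (bin 11000110); offset now 21 = byte 2 bit 5; 19 bits remain
Read 5: bits[21:24] width=3 -> value=6 (bin 110); offset now 24 = byte 3 bit 0; 16 bits remain
Read 6: bits[24:35] width=11 -> value=1820 (bin 11100011100); offset now 35 = byte 4 bit 3; 5 bits remain

Answer: 1 14 7 198 6 1820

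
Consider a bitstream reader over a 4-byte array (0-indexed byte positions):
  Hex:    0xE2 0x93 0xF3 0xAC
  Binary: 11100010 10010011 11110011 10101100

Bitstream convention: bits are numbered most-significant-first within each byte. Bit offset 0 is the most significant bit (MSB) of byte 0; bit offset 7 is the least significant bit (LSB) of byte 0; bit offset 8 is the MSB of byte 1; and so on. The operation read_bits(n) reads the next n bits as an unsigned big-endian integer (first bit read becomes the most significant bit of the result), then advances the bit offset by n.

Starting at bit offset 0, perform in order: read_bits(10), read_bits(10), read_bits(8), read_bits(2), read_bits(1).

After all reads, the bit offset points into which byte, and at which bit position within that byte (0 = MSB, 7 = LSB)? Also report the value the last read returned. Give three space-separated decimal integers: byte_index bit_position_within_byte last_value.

Answer: 3 7 0

Derivation:
Read 1: bits[0:10] width=10 -> value=906 (bin 1110001010); offset now 10 = byte 1 bit 2; 22 bits remain
Read 2: bits[10:20] width=10 -> value=319 (bin 0100111111); offset now 20 = byte 2 bit 4; 12 bits remain
Read 3: bits[20:28] width=8 -> value=58 (bin 00111010); offset now 28 = byte 3 bit 4; 4 bits remain
Read 4: bits[28:30] width=2 -> value=3 (bin 11); offset now 30 = byte 3 bit 6; 2 bits remain
Read 5: bits[30:31] width=1 -> value=0 (bin 0); offset now 31 = byte 3 bit 7; 1 bits remain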